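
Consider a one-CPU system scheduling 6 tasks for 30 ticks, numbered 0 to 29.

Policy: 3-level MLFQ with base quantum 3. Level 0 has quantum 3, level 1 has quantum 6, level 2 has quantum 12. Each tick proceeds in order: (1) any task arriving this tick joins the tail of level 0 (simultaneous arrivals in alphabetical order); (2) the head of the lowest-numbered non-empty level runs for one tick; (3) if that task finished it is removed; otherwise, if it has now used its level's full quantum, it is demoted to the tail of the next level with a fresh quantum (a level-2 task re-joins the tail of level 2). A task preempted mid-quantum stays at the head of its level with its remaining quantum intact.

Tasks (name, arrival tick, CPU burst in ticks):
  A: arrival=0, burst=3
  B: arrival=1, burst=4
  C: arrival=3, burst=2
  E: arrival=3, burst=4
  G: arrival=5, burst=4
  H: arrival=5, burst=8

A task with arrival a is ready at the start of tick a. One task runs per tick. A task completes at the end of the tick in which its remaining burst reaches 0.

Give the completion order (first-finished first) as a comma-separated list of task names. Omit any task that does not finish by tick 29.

completion order = A, C, B, E, G, H

t=0: L0/L1/L2 = A/-/- → run A
t=1: L0/L1/L2 = AB/-/- → run A
t=2: L0/L1/L2 = AB/-/- → run A
t=3: L0/L1/L2 = BCE/-/- → run B
t=4: L0/L1/L2 = BCE/-/- → run B
t=5: L0/L1/L2 = BCEGH/-/- → run B
t=6: L0/L1/L2 = CEGH/B/- → run C
t=7: L0/L1/L2 = CEGH/B/- → run C
t=8: L0/L1/L2 = EGH/B/- → run E
t=9: L0/L1/L2 = EGH/B/- → run E
t=10: L0/L1/L2 = EGH/B/- → run E
t=11: L0/L1/L2 = GH/BE/- → run G
t=12: L0/L1/L2 = GH/BE/- → run G
t=13: L0/L1/L2 = GH/BE/- → run G
t=14: L0/L1/L2 = H/BEG/- → run H
t=15: L0/L1/L2 = H/BEG/- → run H
t=16: L0/L1/L2 = H/BEG/- → run H
t=17: L0/L1/L2 = -/BEGH/- → run B
t=18: L0/L1/L2 = -/EGH/- → run E
t=19: L0/L1/L2 = -/GH/- → run G
t=20: L0/L1/L2 = -/H/- → run H
t=21: L0/L1/L2 = -/H/- → run H
t=22: L0/L1/L2 = -/H/- → run H
t=23: L0/L1/L2 = -/H/- → run H
t=24: L0/L1/L2 = -/H/- → run H
t=25: (idle)
t=26: (idle)
t=27: (idle)
t=28: (idle)
t=29: (idle)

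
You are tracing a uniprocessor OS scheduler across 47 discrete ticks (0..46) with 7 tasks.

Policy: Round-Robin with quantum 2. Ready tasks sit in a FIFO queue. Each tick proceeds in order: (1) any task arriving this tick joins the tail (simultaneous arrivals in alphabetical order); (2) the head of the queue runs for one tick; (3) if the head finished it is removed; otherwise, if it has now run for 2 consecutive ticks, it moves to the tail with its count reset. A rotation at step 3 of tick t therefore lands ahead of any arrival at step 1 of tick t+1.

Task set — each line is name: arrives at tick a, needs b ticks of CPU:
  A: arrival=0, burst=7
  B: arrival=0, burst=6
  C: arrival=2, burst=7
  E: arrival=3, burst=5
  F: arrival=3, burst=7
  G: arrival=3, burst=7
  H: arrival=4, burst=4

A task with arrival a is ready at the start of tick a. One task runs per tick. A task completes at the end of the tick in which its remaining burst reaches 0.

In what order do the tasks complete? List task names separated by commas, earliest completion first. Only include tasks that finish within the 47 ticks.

completion order = B, H, A, E, C, F, G

t=0: queue=[A,B] q_used=0 → run A
t=1: queue=[A,B] q_used=1 → run A
t=2: queue=[B,A,C] q_used=0 → run B
t=3: queue=[B,A,C,E,F,G] q_used=1 → run B
t=4: queue=[A,C,E,F,G,B,H] q_used=0 → run A
t=5: queue=[A,C,E,F,G,B,H] q_used=1 → run A
t=6: queue=[C,E,F,G,B,H,A] q_used=0 → run C
t=7: queue=[C,E,F,G,B,H,A] q_used=1 → run C
t=8: queue=[E,F,G,B,H,A,C] q_used=0 → run E
t=9: queue=[E,F,G,B,H,A,C] q_used=1 → run E
t=10: queue=[F,G,B,H,A,C,E] q_used=0 → run F
t=11: queue=[F,G,B,H,A,C,E] q_used=1 → run F
t=12: queue=[G,B,H,A,C,E,F] q_used=0 → run G
t=13: queue=[G,B,H,A,C,E,F] q_used=1 → run G
t=14: queue=[B,H,A,C,E,F,G] q_used=0 → run B
t=15: queue=[B,H,A,C,E,F,G] q_used=1 → run B
t=16: queue=[H,A,C,E,F,G,B] q_used=0 → run H
t=17: queue=[H,A,C,E,F,G,B] q_used=1 → run H
t=18: queue=[A,C,E,F,G,B,H] q_used=0 → run A
t=19: queue=[A,C,E,F,G,B,H] q_used=1 → run A
t=20: queue=[C,E,F,G,B,H,A] q_used=0 → run C
t=21: queue=[C,E,F,G,B,H,A] q_used=1 → run C
t=22: queue=[E,F,G,B,H,A,C] q_used=0 → run E
t=23: queue=[E,F,G,B,H,A,C] q_used=1 → run E
t=24: queue=[F,G,B,H,A,C,E] q_used=0 → run F
t=25: queue=[F,G,B,H,A,C,E] q_used=1 → run F
t=26: queue=[G,B,H,A,C,E,F] q_used=0 → run G
t=27: queue=[G,B,H,A,C,E,F] q_used=1 → run G
t=28: queue=[B,H,A,C,E,F,G] q_used=0 → run B
t=29: queue=[B,H,A,C,E,F,G] q_used=1 → run B
t=30: queue=[H,A,C,E,F,G] q_used=0 → run H
t=31: queue=[H,A,C,E,F,G] q_used=1 → run H
t=32: queue=[A,C,E,F,G] q_used=0 → run A
t=33: queue=[C,E,F,G] q_used=0 → run C
t=34: queue=[C,E,F,G] q_used=1 → run C
t=35: queue=[E,F,G,C] q_used=0 → run E
t=36: queue=[F,G,C] q_used=0 → run F
t=37: queue=[F,G,C] q_used=1 → run F
t=38: queue=[G,C,F] q_used=0 → run G
t=39: queue=[G,C,F] q_used=1 → run G
t=40: queue=[C,F,G] q_used=0 → run C
t=41: queue=[F,G] q_used=0 → run F
t=42: queue=[G] q_used=0 → run G
t=43: (idle)
t=44: (idle)
t=45: (idle)
t=46: (idle)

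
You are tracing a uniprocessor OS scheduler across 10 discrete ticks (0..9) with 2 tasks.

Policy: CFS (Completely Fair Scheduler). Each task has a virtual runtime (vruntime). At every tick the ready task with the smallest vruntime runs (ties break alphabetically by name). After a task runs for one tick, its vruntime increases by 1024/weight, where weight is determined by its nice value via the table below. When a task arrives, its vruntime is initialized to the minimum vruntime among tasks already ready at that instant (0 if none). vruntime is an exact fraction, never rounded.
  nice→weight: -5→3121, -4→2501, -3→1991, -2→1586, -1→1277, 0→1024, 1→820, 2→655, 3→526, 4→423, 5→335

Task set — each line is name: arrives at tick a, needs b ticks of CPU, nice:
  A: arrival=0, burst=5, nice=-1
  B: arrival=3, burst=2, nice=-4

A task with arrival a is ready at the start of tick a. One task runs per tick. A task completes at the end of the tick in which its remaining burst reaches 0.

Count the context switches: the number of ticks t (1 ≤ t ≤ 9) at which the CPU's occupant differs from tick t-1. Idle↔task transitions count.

t=0: vr[A=0] → run A
t=1: vr[A=1024/1277] → run A
t=2: vr[A=2048/1277] → run A
t=3: vr[A=3072/1277 B=3072/1277] → run A
t=4: vr[A=4096/1277 B=3072/1277] → run B
t=5: vr[A=4096/1277 B=8990720/3193777] → run B
t=6: vr[A=4096/1277] → run A
t=7: (idle)
t=8: (idle)
t=9: (idle)

context switches = 3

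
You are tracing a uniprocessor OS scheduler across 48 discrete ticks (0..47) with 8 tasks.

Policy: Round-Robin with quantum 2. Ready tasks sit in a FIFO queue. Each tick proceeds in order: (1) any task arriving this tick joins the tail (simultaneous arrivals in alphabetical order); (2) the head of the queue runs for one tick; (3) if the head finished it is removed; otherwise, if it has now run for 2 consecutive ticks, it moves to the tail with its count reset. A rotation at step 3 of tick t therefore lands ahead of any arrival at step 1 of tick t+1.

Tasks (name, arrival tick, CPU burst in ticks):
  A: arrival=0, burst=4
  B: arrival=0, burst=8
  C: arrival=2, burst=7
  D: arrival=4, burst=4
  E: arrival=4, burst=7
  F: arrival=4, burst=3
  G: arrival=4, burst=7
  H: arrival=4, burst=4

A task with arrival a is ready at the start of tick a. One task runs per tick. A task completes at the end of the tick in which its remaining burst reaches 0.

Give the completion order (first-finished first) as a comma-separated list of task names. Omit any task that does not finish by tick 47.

completion order = A, D, F, H, B, C, E, G

t=0: queue=[A,B] q_used=0 → run A
t=1: queue=[A,B] q_used=1 → run A
t=2: queue=[B,A,C] q_used=0 → run B
t=3: queue=[B,A,C] q_used=1 → run B
t=4: queue=[A,C,B,D,E,F,G,H] q_used=0 → run A
t=5: queue=[A,C,B,D,E,F,G,H] q_used=1 → run A
t=6: queue=[C,B,D,E,F,G,H] q_used=0 → run C
t=7: queue=[C,B,D,E,F,G,H] q_used=1 → run C
t=8: queue=[B,D,E,F,G,H,C] q_used=0 → run B
t=9: queue=[B,D,E,F,G,H,C] q_used=1 → run B
t=10: queue=[D,E,F,G,H,C,B] q_used=0 → run D
t=11: queue=[D,E,F,G,H,C,B] q_used=1 → run D
t=12: queue=[E,F,G,H,C,B,D] q_used=0 → run E
t=13: queue=[E,F,G,H,C,B,D] q_used=1 → run E
t=14: queue=[F,G,H,C,B,D,E] q_used=0 → run F
t=15: queue=[F,G,H,C,B,D,E] q_used=1 → run F
t=16: queue=[G,H,C,B,D,E,F] q_used=0 → run G
t=17: queue=[G,H,C,B,D,E,F] q_used=1 → run G
t=18: queue=[H,C,B,D,E,F,G] q_used=0 → run H
t=19: queue=[H,C,B,D,E,F,G] q_used=1 → run H
t=20: queue=[C,B,D,E,F,G,H] q_used=0 → run C
t=21: queue=[C,B,D,E,F,G,H] q_used=1 → run C
t=22: queue=[B,D,E,F,G,H,C] q_used=0 → run B
t=23: queue=[B,D,E,F,G,H,C] q_used=1 → run B
t=24: queue=[D,E,F,G,H,C,B] q_used=0 → run D
t=25: queue=[D,E,F,G,H,C,B] q_used=1 → run D
t=26: queue=[E,F,G,H,C,B] q_used=0 → run E
t=27: queue=[E,F,G,H,C,B] q_used=1 → run E
t=28: queue=[F,G,H,C,B,E] q_used=0 → run F
t=29: queue=[G,H,C,B,E] q_used=0 → run G
t=30: queue=[G,H,C,B,E] q_used=1 → run G
t=31: queue=[H,C,B,E,G] q_used=0 → run H
t=32: queue=[H,C,B,E,G] q_used=1 → run H
t=33: queue=[C,B,E,G] q_used=0 → run C
t=34: queue=[C,B,E,G] q_used=1 → run C
t=35: queue=[B,E,G,C] q_used=0 → run B
t=36: queue=[B,E,G,C] q_used=1 → run B
t=37: queue=[E,G,C] q_used=0 → run E
t=38: queue=[E,G,C] q_used=1 → run E
t=39: queue=[G,C,E] q_used=0 → run G
t=40: queue=[G,C,E] q_used=1 → run G
t=41: queue=[C,E,G] q_used=0 → run C
t=42: queue=[E,G] q_used=0 → run E
t=43: queue=[G] q_used=0 → run G
t=44: (idle)
t=45: (idle)
t=46: (idle)
t=47: (idle)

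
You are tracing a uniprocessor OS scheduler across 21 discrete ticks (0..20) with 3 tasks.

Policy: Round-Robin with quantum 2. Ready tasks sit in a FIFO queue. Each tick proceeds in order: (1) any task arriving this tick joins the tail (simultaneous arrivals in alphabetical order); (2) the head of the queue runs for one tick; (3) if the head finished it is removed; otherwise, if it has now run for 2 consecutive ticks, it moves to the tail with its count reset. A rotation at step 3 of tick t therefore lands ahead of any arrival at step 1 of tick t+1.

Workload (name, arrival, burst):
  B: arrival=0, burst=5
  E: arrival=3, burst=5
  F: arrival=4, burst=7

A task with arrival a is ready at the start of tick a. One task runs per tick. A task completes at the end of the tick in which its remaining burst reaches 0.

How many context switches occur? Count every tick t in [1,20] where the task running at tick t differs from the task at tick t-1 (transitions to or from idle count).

t=0: queue=[B] q_used=0 → run B
t=1: queue=[B] q_used=1 → run B
t=2: queue=[B] q_used=0 → run B
t=3: queue=[B,E] q_used=1 → run B
t=4: queue=[E,B,F] q_used=0 → run E
t=5: queue=[E,B,F] q_used=1 → run E
t=6: queue=[B,F,E] q_used=0 → run B
t=7: queue=[F,E] q_used=0 → run F
t=8: queue=[F,E] q_used=1 → run F
t=9: queue=[E,F] q_used=0 → run E
t=10: queue=[E,F] q_used=1 → run E
t=11: queue=[F,E] q_used=0 → run F
t=12: queue=[F,E] q_used=1 → run F
t=13: queue=[E,F] q_used=0 → run E
t=14: queue=[F] q_used=0 → run F
t=15: queue=[F] q_used=1 → run F
t=16: queue=[F] q_used=0 → run F
t=17: (idle)
t=18: (idle)
t=19: (idle)
t=20: (idle)

context switches = 8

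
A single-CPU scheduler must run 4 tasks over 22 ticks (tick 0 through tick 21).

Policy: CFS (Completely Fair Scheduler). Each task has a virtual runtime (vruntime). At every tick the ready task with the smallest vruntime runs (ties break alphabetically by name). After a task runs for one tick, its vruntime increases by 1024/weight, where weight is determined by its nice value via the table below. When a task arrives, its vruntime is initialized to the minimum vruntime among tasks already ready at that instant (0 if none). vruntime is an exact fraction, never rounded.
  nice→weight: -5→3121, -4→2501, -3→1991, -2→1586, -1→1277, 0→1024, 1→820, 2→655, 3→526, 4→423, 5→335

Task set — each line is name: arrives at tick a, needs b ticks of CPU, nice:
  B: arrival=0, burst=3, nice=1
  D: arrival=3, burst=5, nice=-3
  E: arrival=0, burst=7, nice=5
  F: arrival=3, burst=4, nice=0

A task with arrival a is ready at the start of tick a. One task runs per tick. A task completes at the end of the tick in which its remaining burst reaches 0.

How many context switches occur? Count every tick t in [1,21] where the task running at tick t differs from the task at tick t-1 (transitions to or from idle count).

context switches = 13

t=0: vr[B=0 E=0] → run B
t=1: vr[B=256/205 E=0] → run E
t=2: vr[B=256/205 E=1024/335] → run B
t=3: vr[B=512/205 D=512/205 E=1024/335 F=512/205] → run B
t=4: vr[D=512/205 E=1024/335 F=512/205] → run D
t=5: vr[D=1229312/408155 E=1024/335 F=512/205] → run F
t=6: vr[D=1229312/408155 E=1024/335 F=717/205] → run D
t=7: vr[D=1439232/408155 E=1024/335 F=717/205] → run E
t=8: vr[D=1439232/408155 E=2048/335 F=717/205] → run F
t=9: vr[D=1439232/408155 E=2048/335 F=922/205] → run D
t=10: vr[D=1649152/408155 E=2048/335 F=922/205] → run D
t=11: vr[D=1859072/408155 E=2048/335 F=922/205] → run F
t=12: vr[D=1859072/408155 E=2048/335 F=1127/205] → run D
t=13: vr[E=2048/335 F=1127/205] → run F
t=14: vr[E=2048/335] → run E
t=15: vr[E=3072/335] → run E
t=16: vr[E=4096/335] → run E
t=17: vr[E=1024/67] → run E
t=18: vr[E=6144/335] → run E
t=19: (idle)
t=20: (idle)
t=21: (idle)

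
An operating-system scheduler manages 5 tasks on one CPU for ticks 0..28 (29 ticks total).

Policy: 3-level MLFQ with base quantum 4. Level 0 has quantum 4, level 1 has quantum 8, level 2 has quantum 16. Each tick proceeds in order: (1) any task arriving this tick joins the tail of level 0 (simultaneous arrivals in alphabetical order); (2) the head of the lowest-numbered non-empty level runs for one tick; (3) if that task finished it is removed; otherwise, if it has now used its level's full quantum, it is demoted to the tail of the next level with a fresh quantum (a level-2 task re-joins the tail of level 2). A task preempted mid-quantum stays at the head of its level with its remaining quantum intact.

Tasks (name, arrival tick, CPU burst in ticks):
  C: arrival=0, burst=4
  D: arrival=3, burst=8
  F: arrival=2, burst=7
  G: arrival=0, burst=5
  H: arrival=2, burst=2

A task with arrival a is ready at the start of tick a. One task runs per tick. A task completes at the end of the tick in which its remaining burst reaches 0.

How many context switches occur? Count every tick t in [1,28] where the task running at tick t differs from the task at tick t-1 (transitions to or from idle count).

context switches = 8

t=0: L0/L1/L2 = CG/-/- → run C
t=1: L0/L1/L2 = CG/-/- → run C
t=2: L0/L1/L2 = CGFH/-/- → run C
t=3: L0/L1/L2 = CGFHD/-/- → run C
t=4: L0/L1/L2 = GFHD/-/- → run G
t=5: L0/L1/L2 = GFHD/-/- → run G
t=6: L0/L1/L2 = GFHD/-/- → run G
t=7: L0/L1/L2 = GFHD/-/- → run G
t=8: L0/L1/L2 = FHD/G/- → run F
t=9: L0/L1/L2 = FHD/G/- → run F
t=10: L0/L1/L2 = FHD/G/- → run F
t=11: L0/L1/L2 = FHD/G/- → run F
t=12: L0/L1/L2 = HD/GF/- → run H
t=13: L0/L1/L2 = HD/GF/- → run H
t=14: L0/L1/L2 = D/GF/- → run D
t=15: L0/L1/L2 = D/GF/- → run D
t=16: L0/L1/L2 = D/GF/- → run D
t=17: L0/L1/L2 = D/GF/- → run D
t=18: L0/L1/L2 = -/GFD/- → run G
t=19: L0/L1/L2 = -/FD/- → run F
t=20: L0/L1/L2 = -/FD/- → run F
t=21: L0/L1/L2 = -/FD/- → run F
t=22: L0/L1/L2 = -/D/- → run D
t=23: L0/L1/L2 = -/D/- → run D
t=24: L0/L1/L2 = -/D/- → run D
t=25: L0/L1/L2 = -/D/- → run D
t=26: (idle)
t=27: (idle)
t=28: (idle)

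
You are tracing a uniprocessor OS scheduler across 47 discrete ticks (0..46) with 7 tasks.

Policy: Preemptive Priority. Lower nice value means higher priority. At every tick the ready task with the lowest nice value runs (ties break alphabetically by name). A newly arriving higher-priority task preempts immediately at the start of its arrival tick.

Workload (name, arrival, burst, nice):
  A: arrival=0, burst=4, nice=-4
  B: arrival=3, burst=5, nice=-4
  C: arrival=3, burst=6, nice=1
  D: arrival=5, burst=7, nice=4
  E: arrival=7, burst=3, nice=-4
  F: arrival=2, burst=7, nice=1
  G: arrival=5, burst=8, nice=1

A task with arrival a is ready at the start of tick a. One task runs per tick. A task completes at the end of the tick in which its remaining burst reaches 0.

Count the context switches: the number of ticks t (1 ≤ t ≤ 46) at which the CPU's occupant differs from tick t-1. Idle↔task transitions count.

t=0: ready={A} → run A
t=1: ready={A} → run A
t=2: ready={A,F} → run A
t=3: ready={A,B,C,F} → run A
t=4: ready={B,C,F} → run B
t=5: ready={B,C,D,F,G} → run B
t=6: ready={B,C,D,F,G} → run B
t=7: ready={B,C,D,E,F,G} → run B
t=8: ready={B,C,D,E,F,G} → run B
t=9: ready={C,D,E,F,G} → run E
t=10: ready={C,D,E,F,G} → run E
t=11: ready={C,D,E,F,G} → run E
t=12: ready={C,D,F,G} → run C
t=13: ready={C,D,F,G} → run C
t=14: ready={C,D,F,G} → run C
t=15: ready={C,D,F,G} → run C
t=16: ready={C,D,F,G} → run C
t=17: ready={C,D,F,G} → run C
t=18: ready={D,F,G} → run F
t=19: ready={D,F,G} → run F
t=20: ready={D,F,G} → run F
t=21: ready={D,F,G} → run F
t=22: ready={D,F,G} → run F
t=23: ready={D,F,G} → run F
t=24: ready={D,F,G} → run F
t=25: ready={D,G} → run G
t=26: ready={D,G} → run G
t=27: ready={D,G} → run G
t=28: ready={D,G} → run G
t=29: ready={D,G} → run G
t=30: ready={D,G} → run G
t=31: ready={D,G} → run G
t=32: ready={D,G} → run G
t=33: ready={D} → run D
t=34: ready={D} → run D
t=35: ready={D} → run D
t=36: ready={D} → run D
t=37: ready={D} → run D
t=38: ready={D} → run D
t=39: ready={D} → run D
t=40: (idle)
t=41: (idle)
t=42: (idle)
t=43: (idle)
t=44: (idle)
t=45: (idle)
t=46: (idle)

context switches = 7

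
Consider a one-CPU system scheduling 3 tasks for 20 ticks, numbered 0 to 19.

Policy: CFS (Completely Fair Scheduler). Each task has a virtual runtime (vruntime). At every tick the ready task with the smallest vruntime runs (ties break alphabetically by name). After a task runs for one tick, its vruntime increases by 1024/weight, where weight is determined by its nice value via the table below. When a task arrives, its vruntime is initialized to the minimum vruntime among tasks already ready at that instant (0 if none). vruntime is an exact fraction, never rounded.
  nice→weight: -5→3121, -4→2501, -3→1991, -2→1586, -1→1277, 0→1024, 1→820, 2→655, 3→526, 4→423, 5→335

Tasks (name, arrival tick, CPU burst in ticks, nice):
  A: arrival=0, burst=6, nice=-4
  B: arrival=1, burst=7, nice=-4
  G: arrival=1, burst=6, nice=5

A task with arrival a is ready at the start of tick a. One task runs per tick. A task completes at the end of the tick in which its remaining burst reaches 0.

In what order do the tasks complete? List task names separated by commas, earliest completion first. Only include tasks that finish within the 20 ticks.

t=0: vr[A=0] → run A
t=1: vr[A=1024/2501 B=1024/2501 G=1024/2501] → run A
t=2: vr[A=2048/2501 B=1024/2501 G=1024/2501] → run B
t=3: vr[A=2048/2501 B=2048/2501 G=1024/2501] → run G
t=4: vr[A=2048/2501 B=2048/2501 G=2904064/837835] → run A
t=5: vr[A=3072/2501 B=2048/2501 G=2904064/837835] → run B
t=6: vr[A=3072/2501 B=3072/2501 G=2904064/837835] → run A
t=7: vr[A=4096/2501 B=3072/2501 G=2904064/837835] → run B
t=8: vr[A=4096/2501 B=4096/2501 G=2904064/837835] → run A
t=9: vr[A=5120/2501 B=4096/2501 G=2904064/837835] → run B
t=10: vr[A=5120/2501 B=5120/2501 G=2904064/837835] → run A
t=11: vr[B=5120/2501 G=2904064/837835] → run B
t=12: vr[B=6144/2501 G=2904064/837835] → run B
t=13: vr[B=7168/2501 G=2904064/837835] → run B
t=14: vr[G=2904064/837835] → run G
t=15: vr[G=5465088/837835] → run G
t=16: vr[G=8026112/837835] → run G
t=17: vr[G=10587136/837835] → run G
t=18: vr[G=2629632/167567] → run G
t=19: (idle)

completion order = A, B, G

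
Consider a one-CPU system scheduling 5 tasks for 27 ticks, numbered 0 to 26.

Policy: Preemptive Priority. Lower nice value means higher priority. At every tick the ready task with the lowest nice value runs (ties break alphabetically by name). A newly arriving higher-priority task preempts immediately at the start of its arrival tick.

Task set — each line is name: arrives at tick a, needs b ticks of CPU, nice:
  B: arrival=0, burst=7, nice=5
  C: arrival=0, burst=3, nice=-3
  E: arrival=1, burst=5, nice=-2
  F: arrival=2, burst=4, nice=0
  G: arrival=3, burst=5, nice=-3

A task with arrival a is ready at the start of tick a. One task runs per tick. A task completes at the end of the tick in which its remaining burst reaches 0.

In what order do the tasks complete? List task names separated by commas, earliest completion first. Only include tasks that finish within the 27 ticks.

t=0: ready={B,C} → run C
t=1: ready={B,C,E} → run C
t=2: ready={B,C,E,F} → run C
t=3: ready={B,E,F,G} → run G
t=4: ready={B,E,F,G} → run G
t=5: ready={B,E,F,G} → run G
t=6: ready={B,E,F,G} → run G
t=7: ready={B,E,F,G} → run G
t=8: ready={B,E,F} → run E
t=9: ready={B,E,F} → run E
t=10: ready={B,E,F} → run E
t=11: ready={B,E,F} → run E
t=12: ready={B,E,F} → run E
t=13: ready={B,F} → run F
t=14: ready={B,F} → run F
t=15: ready={B,F} → run F
t=16: ready={B,F} → run F
t=17: ready={B} → run B
t=18: ready={B} → run B
t=19: ready={B} → run B
t=20: ready={B} → run B
t=21: ready={B} → run B
t=22: ready={B} → run B
t=23: ready={B} → run B
t=24: (idle)
t=25: (idle)
t=26: (idle)

completion order = C, G, E, F, B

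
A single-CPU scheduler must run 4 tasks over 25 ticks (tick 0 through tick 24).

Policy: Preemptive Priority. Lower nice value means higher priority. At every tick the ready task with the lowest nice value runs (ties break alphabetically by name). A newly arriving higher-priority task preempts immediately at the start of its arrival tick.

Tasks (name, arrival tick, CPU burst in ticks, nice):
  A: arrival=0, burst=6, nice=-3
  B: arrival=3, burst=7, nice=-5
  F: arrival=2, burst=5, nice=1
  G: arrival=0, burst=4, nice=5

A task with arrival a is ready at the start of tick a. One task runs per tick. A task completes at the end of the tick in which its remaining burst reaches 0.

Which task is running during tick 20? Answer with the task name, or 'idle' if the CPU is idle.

t=0: ready={A,G} → run A
t=1: ready={A,G} → run A
t=2: ready={A,F,G} → run A
t=3: ready={A,B,F,G} → run B
t=4: ready={A,B,F,G} → run B
t=5: ready={A,B,F,G} → run B
t=6: ready={A,B,F,G} → run B
t=7: ready={A,B,F,G} → run B
t=8: ready={A,B,F,G} → run B
t=9: ready={A,B,F,G} → run B
t=10: ready={A,F,G} → run A
t=11: ready={A,F,G} → run A
t=12: ready={A,F,G} → run A
t=13: ready={F,G} → run F
t=14: ready={F,G} → run F
t=15: ready={F,G} → run F
t=16: ready={F,G} → run F
t=17: ready={F,G} → run F
t=18: ready={G} → run G
t=19: ready={G} → run G
t=20: ready={G} → run G
t=21: ready={G} → run G
t=22: (idle)
t=23: (idle)
t=24: (idle)

running at tick 20 = G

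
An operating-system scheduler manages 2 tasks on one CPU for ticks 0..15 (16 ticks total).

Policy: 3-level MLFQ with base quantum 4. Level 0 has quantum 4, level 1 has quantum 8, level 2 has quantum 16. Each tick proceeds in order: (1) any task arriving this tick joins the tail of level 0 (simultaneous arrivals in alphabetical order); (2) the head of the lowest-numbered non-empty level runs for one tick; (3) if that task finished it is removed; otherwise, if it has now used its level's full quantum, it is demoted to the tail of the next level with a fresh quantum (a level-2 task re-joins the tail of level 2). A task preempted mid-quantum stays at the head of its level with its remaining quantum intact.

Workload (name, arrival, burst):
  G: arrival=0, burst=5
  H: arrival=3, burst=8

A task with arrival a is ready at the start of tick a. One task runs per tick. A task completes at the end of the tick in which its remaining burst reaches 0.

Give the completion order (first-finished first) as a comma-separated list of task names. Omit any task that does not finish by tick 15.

completion order = G, H

t=0: L0/L1/L2 = G/-/- → run G
t=1: L0/L1/L2 = G/-/- → run G
t=2: L0/L1/L2 = G/-/- → run G
t=3: L0/L1/L2 = GH/-/- → run G
t=4: L0/L1/L2 = H/G/- → run H
t=5: L0/L1/L2 = H/G/- → run H
t=6: L0/L1/L2 = H/G/- → run H
t=7: L0/L1/L2 = H/G/- → run H
t=8: L0/L1/L2 = -/GH/- → run G
t=9: L0/L1/L2 = -/H/- → run H
t=10: L0/L1/L2 = -/H/- → run H
t=11: L0/L1/L2 = -/H/- → run H
t=12: L0/L1/L2 = -/H/- → run H
t=13: (idle)
t=14: (idle)
t=15: (idle)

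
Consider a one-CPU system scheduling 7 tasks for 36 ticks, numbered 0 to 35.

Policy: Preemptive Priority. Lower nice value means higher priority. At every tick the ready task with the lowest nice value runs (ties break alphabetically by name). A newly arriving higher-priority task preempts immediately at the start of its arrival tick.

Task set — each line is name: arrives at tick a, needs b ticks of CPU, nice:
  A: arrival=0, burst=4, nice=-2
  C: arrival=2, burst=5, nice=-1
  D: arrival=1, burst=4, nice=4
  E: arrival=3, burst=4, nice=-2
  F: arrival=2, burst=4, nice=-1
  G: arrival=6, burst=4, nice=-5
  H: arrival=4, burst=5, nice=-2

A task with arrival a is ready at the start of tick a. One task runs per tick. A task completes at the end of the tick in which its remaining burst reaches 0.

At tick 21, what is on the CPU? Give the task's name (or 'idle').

t=0: ready={A} → run A
t=1: ready={A,D} → run A
t=2: ready={A,C,D,F} → run A
t=3: ready={A,C,D,E,F} → run A
t=4: ready={C,D,E,F,H} → run E
t=5: ready={C,D,E,F,H} → run E
t=6: ready={C,D,E,F,G,H} → run G
t=7: ready={C,D,E,F,G,H} → run G
t=8: ready={C,D,E,F,G,H} → run G
t=9: ready={C,D,E,F,G,H} → run G
t=10: ready={C,D,E,F,H} → run E
t=11: ready={C,D,E,F,H} → run E
t=12: ready={C,D,F,H} → run H
t=13: ready={C,D,F,H} → run H
t=14: ready={C,D,F,H} → run H
t=15: ready={C,D,F,H} → run H
t=16: ready={C,D,F,H} → run H
t=17: ready={C,D,F} → run C
t=18: ready={C,D,F} → run C
t=19: ready={C,D,F} → run C
t=20: ready={C,D,F} → run C
t=21: ready={C,D,F} → run C
t=22: ready={D,F} → run F
t=23: ready={D,F} → run F
t=24: ready={D,F} → run F
t=25: ready={D,F} → run F
t=26: ready={D} → run D
t=27: ready={D} → run D
t=28: ready={D} → run D
t=29: ready={D} → run D
t=30: (idle)
t=31: (idle)
t=32: (idle)
t=33: (idle)
t=34: (idle)
t=35: (idle)

running at tick 21 = C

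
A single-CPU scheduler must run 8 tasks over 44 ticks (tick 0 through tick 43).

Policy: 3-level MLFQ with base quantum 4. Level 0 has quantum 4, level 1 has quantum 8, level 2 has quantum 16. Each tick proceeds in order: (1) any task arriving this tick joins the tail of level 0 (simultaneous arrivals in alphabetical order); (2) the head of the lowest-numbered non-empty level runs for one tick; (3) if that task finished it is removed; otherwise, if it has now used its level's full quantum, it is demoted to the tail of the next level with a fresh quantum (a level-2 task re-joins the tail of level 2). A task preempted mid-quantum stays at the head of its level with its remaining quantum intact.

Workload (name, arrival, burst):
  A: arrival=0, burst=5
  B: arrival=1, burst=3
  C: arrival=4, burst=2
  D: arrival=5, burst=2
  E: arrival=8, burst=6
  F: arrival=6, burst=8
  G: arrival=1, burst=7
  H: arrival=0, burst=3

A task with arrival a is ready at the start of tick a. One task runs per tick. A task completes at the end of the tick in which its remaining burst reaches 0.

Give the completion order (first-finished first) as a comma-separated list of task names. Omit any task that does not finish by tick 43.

completion order = H, B, C, D, A, G, F, E

t=0: L0/L1/L2 = AH/-/- → run A
t=1: L0/L1/L2 = AHBG/-/- → run A
t=2: L0/L1/L2 = AHBG/-/- → run A
t=3: L0/L1/L2 = AHBG/-/- → run A
t=4: L0/L1/L2 = HBGC/A/- → run H
t=5: L0/L1/L2 = HBGCD/A/- → run H
t=6: L0/L1/L2 = HBGCDF/A/- → run H
t=7: L0/L1/L2 = BGCDF/A/- → run B
t=8: L0/L1/L2 = BGCDFE/A/- → run B
t=9: L0/L1/L2 = BGCDFE/A/- → run B
t=10: L0/L1/L2 = GCDFE/A/- → run G
t=11: L0/L1/L2 = GCDFE/A/- → run G
t=12: L0/L1/L2 = GCDFE/A/- → run G
t=13: L0/L1/L2 = GCDFE/A/- → run G
t=14: L0/L1/L2 = CDFE/AG/- → run C
t=15: L0/L1/L2 = CDFE/AG/- → run C
t=16: L0/L1/L2 = DFE/AG/- → run D
t=17: L0/L1/L2 = DFE/AG/- → run D
t=18: L0/L1/L2 = FE/AG/- → run F
t=19: L0/L1/L2 = FE/AG/- → run F
t=20: L0/L1/L2 = FE/AG/- → run F
t=21: L0/L1/L2 = FE/AG/- → run F
t=22: L0/L1/L2 = E/AGF/- → run E
t=23: L0/L1/L2 = E/AGF/- → run E
t=24: L0/L1/L2 = E/AGF/- → run E
t=25: L0/L1/L2 = E/AGF/- → run E
t=26: L0/L1/L2 = -/AGFE/- → run A
t=27: L0/L1/L2 = -/GFE/- → run G
t=28: L0/L1/L2 = -/GFE/- → run G
t=29: L0/L1/L2 = -/GFE/- → run G
t=30: L0/L1/L2 = -/FE/- → run F
t=31: L0/L1/L2 = -/FE/- → run F
t=32: L0/L1/L2 = -/FE/- → run F
t=33: L0/L1/L2 = -/FE/- → run F
t=34: L0/L1/L2 = -/E/- → run E
t=35: L0/L1/L2 = -/E/- → run E
t=36: (idle)
t=37: (idle)
t=38: (idle)
t=39: (idle)
t=40: (idle)
t=41: (idle)
t=42: (idle)
t=43: (idle)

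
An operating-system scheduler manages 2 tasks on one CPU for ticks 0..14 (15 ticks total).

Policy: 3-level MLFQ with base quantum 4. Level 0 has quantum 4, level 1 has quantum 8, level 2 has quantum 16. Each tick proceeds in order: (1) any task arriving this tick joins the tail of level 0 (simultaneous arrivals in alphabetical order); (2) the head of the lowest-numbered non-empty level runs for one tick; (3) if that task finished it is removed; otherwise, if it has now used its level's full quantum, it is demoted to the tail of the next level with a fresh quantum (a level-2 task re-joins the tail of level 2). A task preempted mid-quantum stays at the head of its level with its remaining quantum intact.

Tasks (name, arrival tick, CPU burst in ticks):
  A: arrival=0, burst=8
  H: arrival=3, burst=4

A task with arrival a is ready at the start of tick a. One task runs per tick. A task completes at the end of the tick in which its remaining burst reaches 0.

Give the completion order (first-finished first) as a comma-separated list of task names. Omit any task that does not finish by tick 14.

completion order = H, A

t=0: L0/L1/L2 = A/-/- → run A
t=1: L0/L1/L2 = A/-/- → run A
t=2: L0/L1/L2 = A/-/- → run A
t=3: L0/L1/L2 = AH/-/- → run A
t=4: L0/L1/L2 = H/A/- → run H
t=5: L0/L1/L2 = H/A/- → run H
t=6: L0/L1/L2 = H/A/- → run H
t=7: L0/L1/L2 = H/A/- → run H
t=8: L0/L1/L2 = -/A/- → run A
t=9: L0/L1/L2 = -/A/- → run A
t=10: L0/L1/L2 = -/A/- → run A
t=11: L0/L1/L2 = -/A/- → run A
t=12: (idle)
t=13: (idle)
t=14: (idle)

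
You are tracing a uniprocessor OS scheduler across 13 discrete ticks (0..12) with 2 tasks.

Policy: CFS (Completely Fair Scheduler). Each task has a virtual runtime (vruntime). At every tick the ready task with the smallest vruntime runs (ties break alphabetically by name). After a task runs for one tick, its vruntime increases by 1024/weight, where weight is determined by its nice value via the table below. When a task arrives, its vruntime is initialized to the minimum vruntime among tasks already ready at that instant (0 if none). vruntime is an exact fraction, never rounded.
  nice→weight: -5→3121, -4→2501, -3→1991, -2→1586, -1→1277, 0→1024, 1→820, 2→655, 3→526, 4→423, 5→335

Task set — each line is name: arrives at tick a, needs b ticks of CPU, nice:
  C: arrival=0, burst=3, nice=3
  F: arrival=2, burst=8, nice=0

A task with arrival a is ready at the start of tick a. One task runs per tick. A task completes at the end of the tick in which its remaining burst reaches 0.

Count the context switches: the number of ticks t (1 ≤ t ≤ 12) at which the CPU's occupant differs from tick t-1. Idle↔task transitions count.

t=0: vr[C=0] → run C
t=1: vr[C=512/263] → run C
t=2: vr[C=1024/263 F=1024/263] → run C
t=3: vr[F=1024/263] → run F
t=4: vr[F=1287/263] → run F
t=5: vr[F=1550/263] → run F
t=6: vr[F=1813/263] → run F
t=7: vr[F=2076/263] → run F
t=8: vr[F=2339/263] → run F
t=9: vr[F=2602/263] → run F
t=10: vr[F=2865/263] → run F
t=11: (idle)
t=12: (idle)

context switches = 2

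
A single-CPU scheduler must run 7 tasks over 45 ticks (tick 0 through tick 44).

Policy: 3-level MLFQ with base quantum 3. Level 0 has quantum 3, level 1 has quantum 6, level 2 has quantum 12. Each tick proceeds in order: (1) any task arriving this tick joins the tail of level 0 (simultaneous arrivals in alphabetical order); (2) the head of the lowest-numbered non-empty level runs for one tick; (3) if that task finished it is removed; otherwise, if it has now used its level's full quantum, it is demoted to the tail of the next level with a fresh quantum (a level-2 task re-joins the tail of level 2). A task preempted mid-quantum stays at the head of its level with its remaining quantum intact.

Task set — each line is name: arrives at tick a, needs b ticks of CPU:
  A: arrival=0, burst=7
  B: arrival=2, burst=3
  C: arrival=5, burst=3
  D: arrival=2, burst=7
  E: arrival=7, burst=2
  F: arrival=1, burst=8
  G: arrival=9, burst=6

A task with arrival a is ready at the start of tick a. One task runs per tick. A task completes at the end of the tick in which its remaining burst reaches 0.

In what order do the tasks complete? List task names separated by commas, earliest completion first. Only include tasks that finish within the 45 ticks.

completion order = B, C, E, A, F, D, G

t=0: L0/L1/L2 = A/-/- → run A
t=1: L0/L1/L2 = AF/-/- → run A
t=2: L0/L1/L2 = AFBD/-/- → run A
t=3: L0/L1/L2 = FBD/A/- → run F
t=4: L0/L1/L2 = FBD/A/- → run F
t=5: L0/L1/L2 = FBDC/A/- → run F
t=6: L0/L1/L2 = BDC/AF/- → run B
t=7: L0/L1/L2 = BDCE/AF/- → run B
t=8: L0/L1/L2 = BDCE/AF/- → run B
t=9: L0/L1/L2 = DCEG/AF/- → run D
t=10: L0/L1/L2 = DCEG/AF/- → run D
t=11: L0/L1/L2 = DCEG/AF/- → run D
t=12: L0/L1/L2 = CEG/AFD/- → run C
t=13: L0/L1/L2 = CEG/AFD/- → run C
t=14: L0/L1/L2 = CEG/AFD/- → run C
t=15: L0/L1/L2 = EG/AFD/- → run E
t=16: L0/L1/L2 = EG/AFD/- → run E
t=17: L0/L1/L2 = G/AFD/- → run G
t=18: L0/L1/L2 = G/AFD/- → run G
t=19: L0/L1/L2 = G/AFD/- → run G
t=20: L0/L1/L2 = -/AFDG/- → run A
t=21: L0/L1/L2 = -/AFDG/- → run A
t=22: L0/L1/L2 = -/AFDG/- → run A
t=23: L0/L1/L2 = -/AFDG/- → run A
t=24: L0/L1/L2 = -/FDG/- → run F
t=25: L0/L1/L2 = -/FDG/- → run F
t=26: L0/L1/L2 = -/FDG/- → run F
t=27: L0/L1/L2 = -/FDG/- → run F
t=28: L0/L1/L2 = -/FDG/- → run F
t=29: L0/L1/L2 = -/DG/- → run D
t=30: L0/L1/L2 = -/DG/- → run D
t=31: L0/L1/L2 = -/DG/- → run D
t=32: L0/L1/L2 = -/DG/- → run D
t=33: L0/L1/L2 = -/G/- → run G
t=34: L0/L1/L2 = -/G/- → run G
t=35: L0/L1/L2 = -/G/- → run G
t=36: (idle)
t=37: (idle)
t=38: (idle)
t=39: (idle)
t=40: (idle)
t=41: (idle)
t=42: (idle)
t=43: (idle)
t=44: (idle)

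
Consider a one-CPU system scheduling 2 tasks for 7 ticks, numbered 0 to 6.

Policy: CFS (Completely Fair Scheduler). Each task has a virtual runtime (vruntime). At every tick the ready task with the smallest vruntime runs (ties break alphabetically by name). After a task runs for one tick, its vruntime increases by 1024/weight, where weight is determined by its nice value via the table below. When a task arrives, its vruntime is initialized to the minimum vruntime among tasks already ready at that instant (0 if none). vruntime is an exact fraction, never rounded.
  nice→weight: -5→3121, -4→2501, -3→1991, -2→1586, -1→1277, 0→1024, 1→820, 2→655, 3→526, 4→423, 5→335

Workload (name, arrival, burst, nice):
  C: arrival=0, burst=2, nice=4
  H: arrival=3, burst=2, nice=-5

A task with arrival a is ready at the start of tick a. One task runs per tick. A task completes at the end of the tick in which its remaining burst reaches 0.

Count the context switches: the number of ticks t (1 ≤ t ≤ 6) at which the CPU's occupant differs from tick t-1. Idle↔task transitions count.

context switches = 3

t=0: vr[C=0] → run C
t=1: vr[C=1024/423] → run C
t=2: (idle)
t=3: vr[H=0] → run H
t=4: vr[H=1024/3121] → run H
t=5: (idle)
t=6: (idle)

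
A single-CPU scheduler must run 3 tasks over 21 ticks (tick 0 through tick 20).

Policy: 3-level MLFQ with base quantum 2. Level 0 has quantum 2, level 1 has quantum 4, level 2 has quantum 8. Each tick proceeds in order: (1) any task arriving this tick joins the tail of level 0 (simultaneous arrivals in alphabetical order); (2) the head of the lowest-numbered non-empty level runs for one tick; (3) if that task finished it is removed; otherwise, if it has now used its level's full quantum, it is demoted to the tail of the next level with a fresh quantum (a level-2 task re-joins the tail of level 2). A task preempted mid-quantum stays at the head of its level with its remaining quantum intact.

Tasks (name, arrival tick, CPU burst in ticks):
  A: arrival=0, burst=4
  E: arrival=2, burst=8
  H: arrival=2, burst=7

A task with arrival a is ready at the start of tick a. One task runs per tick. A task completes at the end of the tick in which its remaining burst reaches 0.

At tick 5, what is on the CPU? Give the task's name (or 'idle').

running at tick 5 = H

t=0: L0/L1/L2 = A/-/- → run A
t=1: L0/L1/L2 = A/-/- → run A
t=2: L0/L1/L2 = EH/A/- → run E
t=3: L0/L1/L2 = EH/A/- → run E
t=4: L0/L1/L2 = H/AE/- → run H
t=5: L0/L1/L2 = H/AE/- → run H
t=6: L0/L1/L2 = -/AEH/- → run A
t=7: L0/L1/L2 = -/AEH/- → run A
t=8: L0/L1/L2 = -/EH/- → run E
t=9: L0/L1/L2 = -/EH/- → run E
t=10: L0/L1/L2 = -/EH/- → run E
t=11: L0/L1/L2 = -/EH/- → run E
t=12: L0/L1/L2 = -/H/E → run H
t=13: L0/L1/L2 = -/H/E → run H
t=14: L0/L1/L2 = -/H/E → run H
t=15: L0/L1/L2 = -/H/E → run H
t=16: L0/L1/L2 = -/-/EH → run E
t=17: L0/L1/L2 = -/-/EH → run E
t=18: L0/L1/L2 = -/-/H → run H
t=19: (idle)
t=20: (idle)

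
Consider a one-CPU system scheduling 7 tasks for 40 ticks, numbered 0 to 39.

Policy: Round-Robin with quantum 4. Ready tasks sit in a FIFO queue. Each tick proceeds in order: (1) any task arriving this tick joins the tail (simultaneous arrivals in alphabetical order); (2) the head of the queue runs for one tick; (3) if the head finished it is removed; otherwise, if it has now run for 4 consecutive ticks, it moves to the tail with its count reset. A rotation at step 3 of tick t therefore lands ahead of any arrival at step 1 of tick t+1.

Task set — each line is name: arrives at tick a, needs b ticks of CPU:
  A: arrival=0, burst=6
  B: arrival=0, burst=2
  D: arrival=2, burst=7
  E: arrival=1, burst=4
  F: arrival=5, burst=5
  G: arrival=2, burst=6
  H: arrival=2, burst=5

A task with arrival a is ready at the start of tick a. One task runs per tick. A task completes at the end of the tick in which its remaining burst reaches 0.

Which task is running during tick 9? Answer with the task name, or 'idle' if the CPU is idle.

t=0: queue=[A,B] q_used=0 → run A
t=1: queue=[A,B,E] q_used=1 → run A
t=2: queue=[A,B,E,D,G,H] q_used=2 → run A
t=3: queue=[A,B,E,D,G,H] q_used=3 → run A
t=4: queue=[B,E,D,G,H,A] q_used=0 → run B
t=5: queue=[B,E,D,G,H,A,F] q_used=1 → run B
t=6: queue=[E,D,G,H,A,F] q_used=0 → run E
t=7: queue=[E,D,G,H,A,F] q_used=1 → run E
t=8: queue=[E,D,G,H,A,F] q_used=2 → run E
t=9: queue=[E,D,G,H,A,F] q_used=3 → run E
t=10: queue=[D,G,H,A,F] q_used=0 → run D
t=11: queue=[D,G,H,A,F] q_used=1 → run D
t=12: queue=[D,G,H,A,F] q_used=2 → run D
t=13: queue=[D,G,H,A,F] q_used=3 → run D
t=14: queue=[G,H,A,F,D] q_used=0 → run G
t=15: queue=[G,H,A,F,D] q_used=1 → run G
t=16: queue=[G,H,A,F,D] q_used=2 → run G
t=17: queue=[G,H,A,F,D] q_used=3 → run G
t=18: queue=[H,A,F,D,G] q_used=0 → run H
t=19: queue=[H,A,F,D,G] q_used=1 → run H
t=20: queue=[H,A,F,D,G] q_used=2 → run H
t=21: queue=[H,A,F,D,G] q_used=3 → run H
t=22: queue=[A,F,D,G,H] q_used=0 → run A
t=23: queue=[A,F,D,G,H] q_used=1 → run A
t=24: queue=[F,D,G,H] q_used=0 → run F
t=25: queue=[F,D,G,H] q_used=1 → run F
t=26: queue=[F,D,G,H] q_used=2 → run F
t=27: queue=[F,D,G,H] q_used=3 → run F
t=28: queue=[D,G,H,F] q_used=0 → run D
t=29: queue=[D,G,H,F] q_used=1 → run D
t=30: queue=[D,G,H,F] q_used=2 → run D
t=31: queue=[G,H,F] q_used=0 → run G
t=32: queue=[G,H,F] q_used=1 → run G
t=33: queue=[H,F] q_used=0 → run H
t=34: queue=[F] q_used=0 → run F
t=35: (idle)
t=36: (idle)
t=37: (idle)
t=38: (idle)
t=39: (idle)

running at tick 9 = E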